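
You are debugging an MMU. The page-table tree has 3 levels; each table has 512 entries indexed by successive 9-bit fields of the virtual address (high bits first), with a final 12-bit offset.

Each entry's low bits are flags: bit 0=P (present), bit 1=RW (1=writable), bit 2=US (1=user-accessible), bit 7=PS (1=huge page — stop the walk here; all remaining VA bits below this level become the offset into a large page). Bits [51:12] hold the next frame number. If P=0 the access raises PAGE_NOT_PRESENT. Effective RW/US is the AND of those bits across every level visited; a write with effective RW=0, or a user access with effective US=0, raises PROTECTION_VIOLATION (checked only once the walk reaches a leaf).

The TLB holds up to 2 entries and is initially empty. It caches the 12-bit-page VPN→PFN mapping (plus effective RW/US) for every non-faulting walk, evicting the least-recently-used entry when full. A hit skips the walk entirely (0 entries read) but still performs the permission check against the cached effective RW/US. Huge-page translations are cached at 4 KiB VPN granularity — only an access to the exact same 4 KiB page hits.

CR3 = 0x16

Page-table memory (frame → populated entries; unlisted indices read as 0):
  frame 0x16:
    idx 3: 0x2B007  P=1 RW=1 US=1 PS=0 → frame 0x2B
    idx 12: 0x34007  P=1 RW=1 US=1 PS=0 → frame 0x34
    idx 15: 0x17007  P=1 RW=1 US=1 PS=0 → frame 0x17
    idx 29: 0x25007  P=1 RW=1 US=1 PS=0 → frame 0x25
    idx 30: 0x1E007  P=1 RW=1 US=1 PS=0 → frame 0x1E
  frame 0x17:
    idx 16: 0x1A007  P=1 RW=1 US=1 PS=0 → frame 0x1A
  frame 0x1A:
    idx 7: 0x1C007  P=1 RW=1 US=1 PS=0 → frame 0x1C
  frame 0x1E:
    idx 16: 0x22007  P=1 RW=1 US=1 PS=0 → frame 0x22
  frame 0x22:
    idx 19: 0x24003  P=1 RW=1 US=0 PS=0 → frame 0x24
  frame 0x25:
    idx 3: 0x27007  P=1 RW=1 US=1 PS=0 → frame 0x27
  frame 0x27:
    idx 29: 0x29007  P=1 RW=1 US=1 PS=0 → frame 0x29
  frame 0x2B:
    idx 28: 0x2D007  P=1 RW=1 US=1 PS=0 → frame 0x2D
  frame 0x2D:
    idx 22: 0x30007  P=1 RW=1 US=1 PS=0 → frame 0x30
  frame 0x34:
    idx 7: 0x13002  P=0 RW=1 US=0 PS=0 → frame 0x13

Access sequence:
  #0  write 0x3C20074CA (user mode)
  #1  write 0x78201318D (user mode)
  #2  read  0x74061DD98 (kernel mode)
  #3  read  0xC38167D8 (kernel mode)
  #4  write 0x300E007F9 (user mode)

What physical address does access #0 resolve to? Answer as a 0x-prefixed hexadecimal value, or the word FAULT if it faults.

Walk each access:
#0 VA=0x3C20074CA (w,user):
  [0] read 0x16 idx=15: raw=0x17007 flags P=1 W=1 U=1 S=0
  [1] read 0x17 idx=16: raw=0x1A007 flags P=1 W=1 U=1 S=0
  [2] read 0x1A idx=7: raw=0x1C007 flags P=1 W=1 U=1 S=0
  ✓ 0x1C4CA  — 3 lookups
#1 VA=0x78201318D (w,user):
  [0] read 0x16 idx=30: raw=0x1E007 flags P=1 W=1 U=1 S=0
  [1] read 0x1E idx=16: raw=0x22007 flags P=1 W=1 U=1 S=0
  [2] read 0x22 idx=19: raw=0x24003 flags P=1 W=1 U=0 S=0
  ⇒ fault: PROTECTION_VIOLATION  — 3 lookups
#2 VA=0x74061DD98 (r,kernel):
  [0] read 0x16 idx=29: raw=0x25007 flags P=1 W=1 U=1 S=0
  [1] read 0x25 idx=3: raw=0x27007 flags P=1 W=1 U=1 S=0
  [2] read 0x27 idx=29: raw=0x29007 flags P=1 W=1 U=1 S=0
  ✓ 0x29D98  — 3 lookups
#3 VA=0xC38167D8 (r,kernel):
  [0] read 0x16 idx=3: raw=0x2B007 flags P=1 W=1 U=1 S=0
  [1] read 0x2B idx=28: raw=0x2D007 flags P=1 W=1 U=1 S=0
  [2] read 0x2D idx=22: raw=0x30007 flags P=1 W=1 U=1 S=0
  ✓ 0x307D8  — 3 lookups
#4 VA=0x300E007F9 (w,user):
  [0] read 0x16 idx=12: raw=0x34007 flags P=1 W=1 U=1 S=0
  [1] read 0x34 idx=7: raw=0x13002 flags P=0 W=1 U=0 S=0
  ⇒ fault: PAGE_NOT_PRESENT  — 2 lookups

Access #0 PA: 0x1C4CA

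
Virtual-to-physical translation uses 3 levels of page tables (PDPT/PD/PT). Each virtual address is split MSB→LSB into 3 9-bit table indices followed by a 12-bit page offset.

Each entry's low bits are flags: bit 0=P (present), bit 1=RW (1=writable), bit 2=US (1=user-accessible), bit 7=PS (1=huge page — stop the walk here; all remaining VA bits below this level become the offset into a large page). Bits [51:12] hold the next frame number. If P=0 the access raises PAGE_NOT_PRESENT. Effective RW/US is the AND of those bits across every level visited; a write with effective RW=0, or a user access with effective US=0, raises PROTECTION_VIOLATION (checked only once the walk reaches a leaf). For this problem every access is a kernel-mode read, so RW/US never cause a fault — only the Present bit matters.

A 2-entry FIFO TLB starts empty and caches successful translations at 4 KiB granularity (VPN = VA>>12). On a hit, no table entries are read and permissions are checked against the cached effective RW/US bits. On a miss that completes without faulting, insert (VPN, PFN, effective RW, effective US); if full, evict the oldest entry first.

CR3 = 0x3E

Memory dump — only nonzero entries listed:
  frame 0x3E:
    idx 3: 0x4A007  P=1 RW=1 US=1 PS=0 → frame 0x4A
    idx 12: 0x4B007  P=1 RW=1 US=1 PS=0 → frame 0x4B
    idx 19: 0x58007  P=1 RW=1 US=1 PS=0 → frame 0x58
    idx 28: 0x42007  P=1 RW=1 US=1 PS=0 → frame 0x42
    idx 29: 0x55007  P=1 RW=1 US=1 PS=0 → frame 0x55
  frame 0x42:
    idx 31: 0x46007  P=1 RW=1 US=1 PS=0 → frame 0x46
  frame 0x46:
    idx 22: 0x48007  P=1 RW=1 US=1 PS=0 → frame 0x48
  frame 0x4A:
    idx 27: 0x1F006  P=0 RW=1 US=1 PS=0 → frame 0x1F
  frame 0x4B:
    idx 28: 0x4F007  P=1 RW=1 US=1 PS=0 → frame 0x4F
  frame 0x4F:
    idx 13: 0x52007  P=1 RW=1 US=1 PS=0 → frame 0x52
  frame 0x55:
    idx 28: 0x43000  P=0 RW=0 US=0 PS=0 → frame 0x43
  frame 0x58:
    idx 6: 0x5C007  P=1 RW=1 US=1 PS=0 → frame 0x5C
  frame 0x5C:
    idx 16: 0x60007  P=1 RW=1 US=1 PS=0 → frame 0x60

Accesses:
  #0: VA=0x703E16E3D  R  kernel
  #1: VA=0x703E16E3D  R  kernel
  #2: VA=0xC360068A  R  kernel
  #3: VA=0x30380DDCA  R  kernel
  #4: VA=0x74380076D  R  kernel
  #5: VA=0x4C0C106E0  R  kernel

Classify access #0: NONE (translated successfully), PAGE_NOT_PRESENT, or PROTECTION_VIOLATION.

Walk each access:
#0 VA=0x703E16E3D (r,kernel):
  [0] read 0x3E idx=28: raw=0x42007 flags P=1 W=1 U=1 S=0
  [1] read 0x42 idx=31: raw=0x46007 flags P=1 W=1 U=1 S=0
  [2] read 0x46 idx=22: raw=0x48007 flags P=1 W=1 U=1 S=0
  → PA=0x48E3D  (3 entries read)
#1 VA=0x703E16E3D (r,kernel):
  TLB hit vpn=0x703E16 → PA=0x48E3D
#2 VA=0xC360068A (r,kernel):
  [0] read 0x3E idx=3: raw=0x4A007 flags P=1 W=1 U=1 S=0
  [1] read 0x4A idx=27: raw=0x1F006 flags P=0 W=1 U=1 S=0
  → PAGE_NOT_PRESENT  (2 entries read)
#3 VA=0x30380DDCA (r,kernel):
  [0] read 0x3E idx=12: raw=0x4B007 flags P=1 W=1 U=1 S=0
  [1] read 0x4B idx=28: raw=0x4F007 flags P=1 W=1 U=1 S=0
  [2] read 0x4F idx=13: raw=0x52007 flags P=1 W=1 U=1 S=0
  → PA=0x52DCA  (3 entries read)
#4 VA=0x74380076D (r,kernel):
  [0] read 0x3E idx=29: raw=0x55007 flags P=1 W=1 U=1 S=0
  [1] read 0x55 idx=28: raw=0x43000 flags P=0 W=0 U=0 S=0
  → PAGE_NOT_PRESENT  (2 entries read)
#5 VA=0x4C0C106E0 (r,kernel):
  [0] read 0x3E idx=19: raw=0x58007 flags P=1 W=1 U=1 S=0
  [1] read 0x58 idx=6: raw=0x5C007 flags P=1 W=1 U=1 S=0
  [2] read 0x5C idx=16: raw=0x60007 flags P=1 W=1 U=1 S=0
  → PA=0x606E0  (3 entries read)

Access #0 fault: NONE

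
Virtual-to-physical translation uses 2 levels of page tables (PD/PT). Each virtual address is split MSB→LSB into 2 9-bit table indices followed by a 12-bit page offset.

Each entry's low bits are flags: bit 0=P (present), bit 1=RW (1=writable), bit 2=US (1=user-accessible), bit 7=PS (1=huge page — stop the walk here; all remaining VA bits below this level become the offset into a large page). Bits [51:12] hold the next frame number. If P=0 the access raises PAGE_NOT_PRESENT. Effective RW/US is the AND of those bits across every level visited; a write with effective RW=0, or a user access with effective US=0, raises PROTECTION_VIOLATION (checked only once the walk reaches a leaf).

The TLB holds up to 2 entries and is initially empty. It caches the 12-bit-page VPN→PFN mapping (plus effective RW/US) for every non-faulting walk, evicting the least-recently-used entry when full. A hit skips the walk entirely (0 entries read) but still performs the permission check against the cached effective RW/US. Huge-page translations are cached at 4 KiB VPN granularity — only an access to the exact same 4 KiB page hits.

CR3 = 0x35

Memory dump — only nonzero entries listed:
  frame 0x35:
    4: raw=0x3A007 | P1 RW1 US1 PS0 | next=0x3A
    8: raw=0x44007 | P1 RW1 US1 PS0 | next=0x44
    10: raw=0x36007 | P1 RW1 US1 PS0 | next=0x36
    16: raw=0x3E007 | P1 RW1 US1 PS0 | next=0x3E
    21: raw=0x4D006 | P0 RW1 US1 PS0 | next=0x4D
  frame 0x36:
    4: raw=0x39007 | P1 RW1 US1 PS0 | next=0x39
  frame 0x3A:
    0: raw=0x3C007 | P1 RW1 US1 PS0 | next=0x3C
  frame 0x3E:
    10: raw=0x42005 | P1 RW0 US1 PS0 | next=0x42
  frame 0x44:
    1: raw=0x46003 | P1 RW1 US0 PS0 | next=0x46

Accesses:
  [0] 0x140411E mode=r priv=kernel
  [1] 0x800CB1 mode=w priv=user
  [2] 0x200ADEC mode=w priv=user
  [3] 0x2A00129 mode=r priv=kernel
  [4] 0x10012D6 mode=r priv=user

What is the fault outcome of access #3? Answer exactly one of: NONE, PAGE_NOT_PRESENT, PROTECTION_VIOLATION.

Walk each access:
#0 VA=0x140411E (r,kernel):
  [0] read 0x35 idx=10: raw=0x36007 flags P=1 W=1 U=1 S=0
  [1] read 0x36 idx=4: raw=0x39007 flags P=1 W=1 U=1 S=0
  ✓ 0x3911E  — 2 lookups
#1 VA=0x800CB1 (w,user):
  [0] read 0x35 idx=4: raw=0x3A007 flags P=1 W=1 U=1 S=0
  [1] read 0x3A idx=0: raw=0x3C007 flags P=1 W=1 U=1 S=0
  ✓ 0x3CCB1  — 2 lookups
#2 VA=0x200ADEC (w,user):
  [0] read 0x35 idx=16: raw=0x3E007 flags P=1 W=1 U=1 S=0
  [1] read 0x3E idx=10: raw=0x42005 flags P=1 W=0 U=1 S=0
  ✗ PROTECTION_VIOLATION  [2 reads]
#3 VA=0x2A00129 (r,kernel):
  [0] read 0x35 idx=21: raw=0x4D006 flags P=0 W=1 U=1 S=0
  ✗ PAGE_NOT_PRESENT  [1 reads]
#4 VA=0x10012D6 (r,user):
  [0] read 0x35 idx=8: raw=0x44007 flags P=1 W=1 U=1 S=0
  [1] read 0x44 idx=1: raw=0x46003 flags P=1 W=1 U=0 S=0
  ✗ PROTECTION_VIOLATION  [2 reads]

Access #3 fault: PAGE_NOT_PRESENT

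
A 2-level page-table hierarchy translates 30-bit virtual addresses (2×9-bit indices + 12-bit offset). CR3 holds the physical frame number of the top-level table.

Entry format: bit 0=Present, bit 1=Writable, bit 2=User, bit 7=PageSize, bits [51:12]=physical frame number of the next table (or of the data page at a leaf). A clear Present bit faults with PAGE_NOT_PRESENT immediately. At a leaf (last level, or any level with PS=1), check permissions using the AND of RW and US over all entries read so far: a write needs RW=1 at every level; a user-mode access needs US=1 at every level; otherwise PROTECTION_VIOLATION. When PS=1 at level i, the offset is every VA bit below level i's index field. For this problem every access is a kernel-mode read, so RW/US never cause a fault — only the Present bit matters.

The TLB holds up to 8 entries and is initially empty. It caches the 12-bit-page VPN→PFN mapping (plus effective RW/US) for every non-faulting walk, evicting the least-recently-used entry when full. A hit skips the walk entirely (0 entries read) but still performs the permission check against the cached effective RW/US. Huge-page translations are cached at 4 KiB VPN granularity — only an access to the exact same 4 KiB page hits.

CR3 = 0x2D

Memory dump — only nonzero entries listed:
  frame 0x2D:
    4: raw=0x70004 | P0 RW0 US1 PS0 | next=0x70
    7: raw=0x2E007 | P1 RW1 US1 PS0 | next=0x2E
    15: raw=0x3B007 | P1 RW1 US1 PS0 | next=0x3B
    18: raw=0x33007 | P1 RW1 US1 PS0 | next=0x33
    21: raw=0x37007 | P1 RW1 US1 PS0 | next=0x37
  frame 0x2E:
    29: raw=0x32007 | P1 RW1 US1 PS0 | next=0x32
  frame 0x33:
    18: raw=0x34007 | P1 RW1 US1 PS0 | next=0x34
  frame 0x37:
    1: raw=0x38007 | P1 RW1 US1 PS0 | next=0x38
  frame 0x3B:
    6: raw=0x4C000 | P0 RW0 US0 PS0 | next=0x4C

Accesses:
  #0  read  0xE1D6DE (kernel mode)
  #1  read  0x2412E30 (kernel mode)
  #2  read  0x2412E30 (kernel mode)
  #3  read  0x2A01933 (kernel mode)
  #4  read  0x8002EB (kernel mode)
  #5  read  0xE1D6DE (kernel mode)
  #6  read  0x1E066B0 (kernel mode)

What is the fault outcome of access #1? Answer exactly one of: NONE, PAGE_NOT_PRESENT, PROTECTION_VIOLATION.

Trace:
#0 VA=0xE1D6DE (r,kernel):
  [0] read 0x2D idx=7: raw=0x2E007 flags P=1 W=1 U=1 S=0
  [1] read 0x2E idx=29: raw=0x32007 flags P=1 W=1 U=1 S=0
  ⇒ phys 0x326DE  [2 reads]
#1 VA=0x2412E30 (r,kernel):
  [0] read 0x2D idx=18: raw=0x33007 flags P=1 W=1 U=1 S=0
  [1] read 0x33 idx=18: raw=0x34007 flags P=1 W=1 U=1 S=0
  ⇒ phys 0x34E30  [2 reads]
#2 VA=0x2412E30 (r,kernel):
  TLB hit vpn=0x2412 → PA=0x34E30
#3 VA=0x2A01933 (r,kernel):
  [0] read 0x2D idx=21: raw=0x37007 flags P=1 W=1 U=1 S=0
  [1] read 0x37 idx=1: raw=0x38007 flags P=1 W=1 U=1 S=0
  ⇒ phys 0x38933  [2 reads]
#4 VA=0x8002EB (r,kernel):
  [0] read 0x2D idx=4: raw=0x70004 flags P=0 W=0 U=1 S=0
  ✗ PAGE_NOT_PRESENT  [1 reads]
#5 VA=0xE1D6DE (r,kernel):
  TLB hit vpn=0xE1D → PA=0x326DE
#6 VA=0x1E066B0 (r,kernel):
  [0] read 0x2D idx=15: raw=0x3B007 flags P=1 W=1 U=1 S=0
  [1] read 0x3B idx=6: raw=0x4C000 flags P=0 W=0 U=0 S=0
  ✗ PAGE_NOT_PRESENT  [2 reads]

Access #1 fault: NONE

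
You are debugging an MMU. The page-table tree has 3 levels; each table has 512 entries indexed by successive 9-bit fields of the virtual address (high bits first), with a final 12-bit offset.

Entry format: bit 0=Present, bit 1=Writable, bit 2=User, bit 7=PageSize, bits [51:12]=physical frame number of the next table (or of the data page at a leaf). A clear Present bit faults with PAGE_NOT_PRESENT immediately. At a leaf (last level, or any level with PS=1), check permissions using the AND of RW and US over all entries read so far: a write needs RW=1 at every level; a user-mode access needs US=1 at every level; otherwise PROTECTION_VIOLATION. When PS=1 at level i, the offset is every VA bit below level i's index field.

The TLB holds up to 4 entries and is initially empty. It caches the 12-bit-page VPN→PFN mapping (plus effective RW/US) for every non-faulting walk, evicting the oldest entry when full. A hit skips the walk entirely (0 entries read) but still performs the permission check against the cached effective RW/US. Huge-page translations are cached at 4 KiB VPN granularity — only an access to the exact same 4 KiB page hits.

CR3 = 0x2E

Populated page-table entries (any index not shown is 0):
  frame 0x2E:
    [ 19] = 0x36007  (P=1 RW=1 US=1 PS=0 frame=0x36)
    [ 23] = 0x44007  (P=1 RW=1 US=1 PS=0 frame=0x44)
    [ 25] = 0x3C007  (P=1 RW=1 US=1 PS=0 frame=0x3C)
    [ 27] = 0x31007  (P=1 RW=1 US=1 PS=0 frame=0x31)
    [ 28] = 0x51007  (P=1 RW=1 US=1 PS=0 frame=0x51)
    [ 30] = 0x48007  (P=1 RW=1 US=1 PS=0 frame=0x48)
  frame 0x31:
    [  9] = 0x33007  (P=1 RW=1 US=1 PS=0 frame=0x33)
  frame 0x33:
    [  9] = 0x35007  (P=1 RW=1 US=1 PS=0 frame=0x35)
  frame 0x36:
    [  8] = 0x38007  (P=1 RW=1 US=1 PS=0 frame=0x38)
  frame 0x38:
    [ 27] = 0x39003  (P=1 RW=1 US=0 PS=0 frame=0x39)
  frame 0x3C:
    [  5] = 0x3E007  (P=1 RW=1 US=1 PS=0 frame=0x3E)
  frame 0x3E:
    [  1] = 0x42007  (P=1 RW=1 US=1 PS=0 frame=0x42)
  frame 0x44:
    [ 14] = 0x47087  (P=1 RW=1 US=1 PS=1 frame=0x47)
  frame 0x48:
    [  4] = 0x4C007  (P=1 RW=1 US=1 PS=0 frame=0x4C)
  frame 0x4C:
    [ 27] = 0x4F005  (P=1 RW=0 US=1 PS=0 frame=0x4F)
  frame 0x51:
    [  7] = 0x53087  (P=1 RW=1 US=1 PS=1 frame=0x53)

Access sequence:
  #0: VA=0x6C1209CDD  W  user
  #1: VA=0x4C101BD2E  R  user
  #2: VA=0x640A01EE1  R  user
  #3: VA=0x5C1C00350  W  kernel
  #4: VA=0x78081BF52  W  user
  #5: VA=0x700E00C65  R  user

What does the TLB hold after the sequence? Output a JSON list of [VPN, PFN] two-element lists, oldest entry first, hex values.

Walk each access:
#0 VA=0x6C1209CDD (w,user):
  [0] read 0x2E idx=27: raw=0x31007 flags P=1 W=1 U=1 S=0
  [1] read 0x31 idx=9: raw=0x33007 flags P=1 W=1 U=1 S=0
  [2] read 0x33 idx=9: raw=0x35007 flags P=1 W=1 U=1 S=0
  ⇒ phys 0x35CDD  [3 reads]
#1 VA=0x4C101BD2E (r,user):
  [0] read 0x2E idx=19: raw=0x36007 flags P=1 W=1 U=1 S=0
  [1] read 0x36 idx=8: raw=0x38007 flags P=1 W=1 U=1 S=0
  [2] read 0x38 idx=27: raw=0x39003 flags P=1 W=1 U=0 S=0
  ✗ PROTECTION_VIOLATION  [3 reads]
#2 VA=0x640A01EE1 (r,user):
  [0] read 0x2E idx=25: raw=0x3C007 flags P=1 W=1 U=1 S=0
  [1] read 0x3C idx=5: raw=0x3E007 flags P=1 W=1 U=1 S=0
  [2] read 0x3E idx=1: raw=0x42007 flags P=1 W=1 U=1 S=0
  ⇒ phys 0x42EE1  [3 reads]
#3 VA=0x5C1C00350 (w,kernel):
  [0] read 0x2E idx=23: raw=0x44007 flags P=1 W=1 U=1 S=0
  [1] read 0x44 idx=14: raw=0x47087 flags P=1 W=1 U=1 S=1
  ⇒ phys 0x47350 (huge @L1)  [2 reads]
#4 VA=0x78081BF52 (w,user):
  [0] read 0x2E idx=30: raw=0x48007 flags P=1 W=1 U=1 S=0
  [1] read 0x48 idx=4: raw=0x4C007 flags P=1 W=1 U=1 S=0
  [2] read 0x4C idx=27: raw=0x4F005 flags P=1 W=0 U=1 S=0
  ✗ PROTECTION_VIOLATION  [3 reads]
#5 VA=0x700E00C65 (r,user):
  [0] read 0x2E idx=28: raw=0x51007 flags P=1 W=1 U=1 S=0
  [1] read 0x51 idx=7: raw=0x53087 flags P=1 W=1 U=1 S=1
  ⇒ phys 0x53C65 (huge @L1)  [2 reads]

TLB: [["0x6C1209", "0x35"], ["0x640A01", "0x42"], ["0x5C1C00", "0x47"], ["0x700E00", "0x53"]]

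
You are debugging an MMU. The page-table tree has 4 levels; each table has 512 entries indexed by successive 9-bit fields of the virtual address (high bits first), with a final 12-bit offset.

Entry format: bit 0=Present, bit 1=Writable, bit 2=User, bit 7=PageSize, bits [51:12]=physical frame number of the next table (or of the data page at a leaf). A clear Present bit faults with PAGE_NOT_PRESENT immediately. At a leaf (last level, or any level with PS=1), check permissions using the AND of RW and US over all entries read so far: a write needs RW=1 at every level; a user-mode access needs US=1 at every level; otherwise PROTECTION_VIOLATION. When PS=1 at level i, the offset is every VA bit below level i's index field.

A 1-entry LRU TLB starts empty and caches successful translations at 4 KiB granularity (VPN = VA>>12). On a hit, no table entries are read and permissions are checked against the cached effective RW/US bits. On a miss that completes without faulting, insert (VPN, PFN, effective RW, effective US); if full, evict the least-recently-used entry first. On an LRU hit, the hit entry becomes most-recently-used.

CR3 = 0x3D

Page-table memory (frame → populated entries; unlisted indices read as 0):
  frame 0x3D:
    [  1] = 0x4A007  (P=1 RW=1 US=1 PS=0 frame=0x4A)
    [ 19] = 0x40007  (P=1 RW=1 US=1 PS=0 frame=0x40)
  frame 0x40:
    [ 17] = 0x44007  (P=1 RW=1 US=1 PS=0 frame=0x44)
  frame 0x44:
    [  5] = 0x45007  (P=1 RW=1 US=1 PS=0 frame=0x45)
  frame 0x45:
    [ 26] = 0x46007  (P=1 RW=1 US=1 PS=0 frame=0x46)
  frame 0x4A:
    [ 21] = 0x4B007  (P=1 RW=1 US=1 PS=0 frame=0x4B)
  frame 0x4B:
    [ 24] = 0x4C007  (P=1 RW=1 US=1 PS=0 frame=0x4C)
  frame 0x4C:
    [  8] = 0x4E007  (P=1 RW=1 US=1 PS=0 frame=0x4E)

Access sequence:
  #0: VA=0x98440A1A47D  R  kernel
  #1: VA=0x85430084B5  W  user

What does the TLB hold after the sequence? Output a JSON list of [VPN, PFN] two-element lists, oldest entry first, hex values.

Walk each access:
#0 VA=0x98440A1A47D (r,kernel):
  lvl0: tbl 0x3D, slot 19 ⇒ 0x40007 (P1/RW1/US1/PS0)
  lvl1: tbl 0x40, slot 17 ⇒ 0x44007 (P1/RW1/US1/PS0)
  lvl2: tbl 0x44, slot 5 ⇒ 0x45007 (P1/RW1/US1/PS0)
  lvl3: tbl 0x45, slot 26 ⇒ 0x46007 (P1/RW1/US1/PS0)
  ⇒ phys 0x4647D  [4 reads]
#1 VA=0x85430084B5 (w,user):
  lvl0: tbl 0x3D, slot 1 ⇒ 0x4A007 (P1/RW1/US1/PS0)
  lvl1: tbl 0x4A, slot 21 ⇒ 0x4B007 (P1/RW1/US1/PS0)
  lvl2: tbl 0x4B, slot 24 ⇒ 0x4C007 (P1/RW1/US1/PS0)
  lvl3: tbl 0x4C, slot 8 ⇒ 0x4E007 (P1/RW1/US1/PS0)
  ⇒ phys 0x4E4B5  [4 reads]

TLB: [["0x8543008", "0x4E"]]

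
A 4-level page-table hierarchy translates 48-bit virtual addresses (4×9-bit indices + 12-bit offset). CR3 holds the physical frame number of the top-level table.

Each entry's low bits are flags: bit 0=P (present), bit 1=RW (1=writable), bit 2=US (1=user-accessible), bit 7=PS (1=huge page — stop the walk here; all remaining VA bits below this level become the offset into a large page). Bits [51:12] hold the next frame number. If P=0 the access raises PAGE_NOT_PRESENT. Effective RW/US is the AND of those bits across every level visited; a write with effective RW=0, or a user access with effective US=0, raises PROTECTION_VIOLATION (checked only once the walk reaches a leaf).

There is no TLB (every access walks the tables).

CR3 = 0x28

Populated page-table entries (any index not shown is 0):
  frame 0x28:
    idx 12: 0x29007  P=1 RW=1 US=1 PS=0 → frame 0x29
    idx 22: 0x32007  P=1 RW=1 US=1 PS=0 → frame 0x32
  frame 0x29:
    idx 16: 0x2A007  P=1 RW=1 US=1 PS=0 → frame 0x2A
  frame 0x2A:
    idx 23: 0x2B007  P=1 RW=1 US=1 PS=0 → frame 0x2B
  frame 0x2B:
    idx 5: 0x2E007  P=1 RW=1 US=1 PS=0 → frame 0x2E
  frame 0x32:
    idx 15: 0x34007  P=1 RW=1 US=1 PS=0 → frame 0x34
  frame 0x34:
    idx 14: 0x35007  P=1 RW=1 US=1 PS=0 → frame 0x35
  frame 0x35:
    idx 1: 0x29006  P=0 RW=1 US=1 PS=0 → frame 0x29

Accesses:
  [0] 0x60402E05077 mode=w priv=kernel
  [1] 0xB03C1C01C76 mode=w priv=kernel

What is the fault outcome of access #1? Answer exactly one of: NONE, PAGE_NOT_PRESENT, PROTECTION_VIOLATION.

Per-access translation:
#0 VA=0x60402E05077 (w,kernel):
  lvl0: tbl 0x28, slot 12 ⇒ 0x29007 (P1/RW1/US1/PS0)
  lvl1: tbl 0x29, slot 16 ⇒ 0x2A007 (P1/RW1/US1/PS0)
  lvl2: tbl 0x2A, slot 23 ⇒ 0x2B007 (P1/RW1/US1/PS0)
  lvl3: tbl 0x2B, slot 5 ⇒ 0x2E007 (P1/RW1/US1/PS0)
  ⇒ phys 0x2E077  [4 reads]
#1 VA=0xB03C1C01C76 (w,kernel):
  lvl0: tbl 0x28, slot 22 ⇒ 0x32007 (P1/RW1/US1/PS0)
  lvl1: tbl 0x32, slot 15 ⇒ 0x34007 (P1/RW1/US1/PS0)
  lvl2: tbl 0x34, slot 14 ⇒ 0x35007 (P1/RW1/US1/PS0)
  lvl3: tbl 0x35, slot 1 ⇒ 0x29006 (P0/RW1/US1/PS0)
  ✗ PAGE_NOT_PRESENT  [4 reads]

Access #1 fault: PAGE_NOT_PRESENT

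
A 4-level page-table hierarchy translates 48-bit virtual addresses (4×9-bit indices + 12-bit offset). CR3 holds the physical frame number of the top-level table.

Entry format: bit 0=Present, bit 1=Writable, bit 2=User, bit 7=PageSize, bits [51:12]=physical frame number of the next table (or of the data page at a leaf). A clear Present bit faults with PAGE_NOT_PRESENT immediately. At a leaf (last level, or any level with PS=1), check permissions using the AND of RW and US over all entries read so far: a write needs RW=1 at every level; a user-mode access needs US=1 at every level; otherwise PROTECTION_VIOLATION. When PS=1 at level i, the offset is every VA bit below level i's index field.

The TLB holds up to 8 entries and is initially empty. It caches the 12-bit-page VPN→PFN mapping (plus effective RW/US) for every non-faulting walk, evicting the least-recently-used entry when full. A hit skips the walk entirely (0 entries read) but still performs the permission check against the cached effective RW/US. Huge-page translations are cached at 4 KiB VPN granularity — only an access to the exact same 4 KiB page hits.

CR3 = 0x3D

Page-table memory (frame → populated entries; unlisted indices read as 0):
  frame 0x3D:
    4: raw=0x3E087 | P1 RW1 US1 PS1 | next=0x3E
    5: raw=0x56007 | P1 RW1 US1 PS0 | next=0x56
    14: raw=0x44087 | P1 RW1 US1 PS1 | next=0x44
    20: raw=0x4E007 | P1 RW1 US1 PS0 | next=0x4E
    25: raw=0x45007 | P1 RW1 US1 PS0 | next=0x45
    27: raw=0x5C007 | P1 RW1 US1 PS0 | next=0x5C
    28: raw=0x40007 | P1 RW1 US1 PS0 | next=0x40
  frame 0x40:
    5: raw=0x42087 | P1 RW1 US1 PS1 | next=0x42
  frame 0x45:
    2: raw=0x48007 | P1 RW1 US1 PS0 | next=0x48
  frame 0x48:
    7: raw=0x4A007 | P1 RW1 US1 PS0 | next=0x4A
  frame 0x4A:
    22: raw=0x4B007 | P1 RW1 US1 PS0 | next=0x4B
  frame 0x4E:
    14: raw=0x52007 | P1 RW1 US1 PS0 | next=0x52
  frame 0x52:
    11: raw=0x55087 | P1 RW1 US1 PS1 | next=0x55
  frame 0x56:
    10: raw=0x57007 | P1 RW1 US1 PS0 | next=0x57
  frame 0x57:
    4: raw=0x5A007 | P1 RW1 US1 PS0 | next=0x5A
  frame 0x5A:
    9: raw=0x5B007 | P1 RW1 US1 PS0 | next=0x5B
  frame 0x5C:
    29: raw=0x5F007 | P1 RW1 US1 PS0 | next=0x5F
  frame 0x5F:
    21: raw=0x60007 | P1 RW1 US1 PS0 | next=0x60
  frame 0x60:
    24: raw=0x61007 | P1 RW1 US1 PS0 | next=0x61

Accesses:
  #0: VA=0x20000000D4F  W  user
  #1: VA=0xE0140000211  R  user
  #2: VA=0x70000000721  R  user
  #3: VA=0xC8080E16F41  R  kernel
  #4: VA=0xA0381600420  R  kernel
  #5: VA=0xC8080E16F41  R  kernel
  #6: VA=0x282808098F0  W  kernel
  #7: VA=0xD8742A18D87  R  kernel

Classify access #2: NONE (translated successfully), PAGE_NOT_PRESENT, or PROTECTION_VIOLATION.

Walk each access:
#0 VA=0x20000000D4F (w,user):
  lvl0: tbl 0x3D, slot 4 ⇒ 0x3E087 (P1/RW1/US1/PS1)
  ✓ 0x3ED4F (huge @L0)  — 1 lookups
#1 VA=0xE0140000211 (r,user):
  lvl0: tbl 0x3D, slot 28 ⇒ 0x40007 (P1/RW1/US1/PS0)
  lvl1: tbl 0x40, slot 5 ⇒ 0x42087 (P1/RW1/US1/PS1)
  ✓ 0x42211 (huge @L1)  — 2 lookups
#2 VA=0x70000000721 (r,user):
  lvl0: tbl 0x3D, slot 14 ⇒ 0x44087 (P1/RW1/US1/PS1)
  ✓ 0x44721 (huge @L0)  — 1 lookups
#3 VA=0xC8080E16F41 (r,kernel):
  lvl0: tbl 0x3D, slot 25 ⇒ 0x45007 (P1/RW1/US1/PS0)
  lvl1: tbl 0x45, slot 2 ⇒ 0x48007 (P1/RW1/US1/PS0)
  lvl2: tbl 0x48, slot 7 ⇒ 0x4A007 (P1/RW1/US1/PS0)
  lvl3: tbl 0x4A, slot 22 ⇒ 0x4B007 (P1/RW1/US1/PS0)
  ✓ 0x4BF41  — 4 lookups
#4 VA=0xA0381600420 (r,kernel):
  lvl0: tbl 0x3D, slot 20 ⇒ 0x4E007 (P1/RW1/US1/PS0)
  lvl1: tbl 0x4E, slot 14 ⇒ 0x52007 (P1/RW1/US1/PS0)
  lvl2: tbl 0x52, slot 11 ⇒ 0x55087 (P1/RW1/US1/PS1)
  ✓ 0x55420 (huge @L2)  — 3 lookups
#5 VA=0xC8080E16F41 (r,kernel):
  TLB hit vpn=0xC8080E16 → PA=0x4BF41
#6 VA=0x282808098F0 (w,kernel):
  lvl0: tbl 0x3D, slot 5 ⇒ 0x56007 (P1/RW1/US1/PS0)
  lvl1: tbl 0x56, slot 10 ⇒ 0x57007 (P1/RW1/US1/PS0)
  lvl2: tbl 0x57, slot 4 ⇒ 0x5A007 (P1/RW1/US1/PS0)
  lvl3: tbl 0x5A, slot 9 ⇒ 0x5B007 (P1/RW1/US1/PS0)
  ✓ 0x5B8F0  — 4 lookups
#7 VA=0xD8742A18D87 (r,kernel):
  lvl0: tbl 0x3D, slot 27 ⇒ 0x5C007 (P1/RW1/US1/PS0)
  lvl1: tbl 0x5C, slot 29 ⇒ 0x5F007 (P1/RW1/US1/PS0)
  lvl2: tbl 0x5F, slot 21 ⇒ 0x60007 (P1/RW1/US1/PS0)
  lvl3: tbl 0x60, slot 24 ⇒ 0x61007 (P1/RW1/US1/PS0)
  ✓ 0x61D87  — 4 lookups

Access #2 fault: NONE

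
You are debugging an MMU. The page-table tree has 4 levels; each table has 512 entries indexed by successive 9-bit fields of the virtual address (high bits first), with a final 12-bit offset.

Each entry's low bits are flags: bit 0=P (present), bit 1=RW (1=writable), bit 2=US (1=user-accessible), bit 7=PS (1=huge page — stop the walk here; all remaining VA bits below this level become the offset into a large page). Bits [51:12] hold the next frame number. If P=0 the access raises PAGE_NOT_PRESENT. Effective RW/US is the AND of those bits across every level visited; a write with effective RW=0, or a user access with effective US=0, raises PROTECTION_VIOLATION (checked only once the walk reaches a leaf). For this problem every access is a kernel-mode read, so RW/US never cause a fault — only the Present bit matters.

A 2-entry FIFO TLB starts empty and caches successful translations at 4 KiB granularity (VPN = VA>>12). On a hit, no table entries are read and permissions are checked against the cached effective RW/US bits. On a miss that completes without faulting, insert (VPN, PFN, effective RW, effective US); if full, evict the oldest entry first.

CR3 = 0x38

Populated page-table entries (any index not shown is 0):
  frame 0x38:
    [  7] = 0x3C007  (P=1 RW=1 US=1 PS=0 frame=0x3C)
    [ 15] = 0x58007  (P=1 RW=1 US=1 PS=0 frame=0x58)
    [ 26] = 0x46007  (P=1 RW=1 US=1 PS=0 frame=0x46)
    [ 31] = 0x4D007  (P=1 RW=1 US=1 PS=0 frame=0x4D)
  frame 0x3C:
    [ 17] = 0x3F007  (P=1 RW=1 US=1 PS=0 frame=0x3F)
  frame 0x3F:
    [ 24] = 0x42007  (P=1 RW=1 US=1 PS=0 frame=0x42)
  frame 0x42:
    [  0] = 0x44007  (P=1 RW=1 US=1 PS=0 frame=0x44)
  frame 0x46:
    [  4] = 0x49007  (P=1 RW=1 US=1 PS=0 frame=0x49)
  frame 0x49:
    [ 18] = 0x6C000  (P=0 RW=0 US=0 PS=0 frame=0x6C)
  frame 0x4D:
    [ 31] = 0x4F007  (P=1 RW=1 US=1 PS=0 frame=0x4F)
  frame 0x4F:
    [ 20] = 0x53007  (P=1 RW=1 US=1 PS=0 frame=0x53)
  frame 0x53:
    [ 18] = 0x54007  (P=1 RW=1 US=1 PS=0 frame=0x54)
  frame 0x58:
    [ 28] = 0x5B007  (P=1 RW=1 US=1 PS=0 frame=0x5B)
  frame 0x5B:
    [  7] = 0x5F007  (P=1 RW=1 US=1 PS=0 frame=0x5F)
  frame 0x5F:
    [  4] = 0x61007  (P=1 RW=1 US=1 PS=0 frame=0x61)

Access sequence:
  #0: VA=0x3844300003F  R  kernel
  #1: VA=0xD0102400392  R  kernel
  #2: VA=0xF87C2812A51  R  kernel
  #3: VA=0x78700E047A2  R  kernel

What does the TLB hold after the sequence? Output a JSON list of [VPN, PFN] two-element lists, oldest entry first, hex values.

Walk each access:
#0 VA=0x3844300003F (r,kernel):
  lvl0: tbl 0x38, slot 7 ⇒ 0x3C007 (P1/RW1/US1/PS0)
  lvl1: tbl 0x3C, slot 17 ⇒ 0x3F007 (P1/RW1/US1/PS0)
  lvl2: tbl 0x3F, slot 24 ⇒ 0x42007 (P1/RW1/US1/PS0)
  lvl3: tbl 0x42, slot 0 ⇒ 0x44007 (P1/RW1/US1/PS0)
  ⇒ phys 0x4403F  [4 reads]
#1 VA=0xD0102400392 (r,kernel):
  lvl0: tbl 0x38, slot 26 ⇒ 0x46007 (P1/RW1/US1/PS0)
  lvl1: tbl 0x46, slot 4 ⇒ 0x49007 (P1/RW1/US1/PS0)
  lvl2: tbl 0x49, slot 18 ⇒ 0x6C000 (P0/RW0/US0/PS0)
  → PAGE_NOT_PRESENT  (3 entries read)
#2 VA=0xF87C2812A51 (r,kernel):
  lvl0: tbl 0x38, slot 31 ⇒ 0x4D007 (P1/RW1/US1/PS0)
  lvl1: tbl 0x4D, slot 31 ⇒ 0x4F007 (P1/RW1/US1/PS0)
  lvl2: tbl 0x4F, slot 20 ⇒ 0x53007 (P1/RW1/US1/PS0)
  lvl3: tbl 0x53, slot 18 ⇒ 0x54007 (P1/RW1/US1/PS0)
  ⇒ phys 0x54A51  [4 reads]
#3 VA=0x78700E047A2 (r,kernel):
  lvl0: tbl 0x38, slot 15 ⇒ 0x58007 (P1/RW1/US1/PS0)
  lvl1: tbl 0x58, slot 28 ⇒ 0x5B007 (P1/RW1/US1/PS0)
  lvl2: tbl 0x5B, slot 7 ⇒ 0x5F007 (P1/RW1/US1/PS0)
  lvl3: tbl 0x5F, slot 4 ⇒ 0x61007 (P1/RW1/US1/PS0)
  ⇒ phys 0x617A2  [4 reads]

TLB: [["0xF87C2812", "0x54"], ["0x78700E04", "0x61"]]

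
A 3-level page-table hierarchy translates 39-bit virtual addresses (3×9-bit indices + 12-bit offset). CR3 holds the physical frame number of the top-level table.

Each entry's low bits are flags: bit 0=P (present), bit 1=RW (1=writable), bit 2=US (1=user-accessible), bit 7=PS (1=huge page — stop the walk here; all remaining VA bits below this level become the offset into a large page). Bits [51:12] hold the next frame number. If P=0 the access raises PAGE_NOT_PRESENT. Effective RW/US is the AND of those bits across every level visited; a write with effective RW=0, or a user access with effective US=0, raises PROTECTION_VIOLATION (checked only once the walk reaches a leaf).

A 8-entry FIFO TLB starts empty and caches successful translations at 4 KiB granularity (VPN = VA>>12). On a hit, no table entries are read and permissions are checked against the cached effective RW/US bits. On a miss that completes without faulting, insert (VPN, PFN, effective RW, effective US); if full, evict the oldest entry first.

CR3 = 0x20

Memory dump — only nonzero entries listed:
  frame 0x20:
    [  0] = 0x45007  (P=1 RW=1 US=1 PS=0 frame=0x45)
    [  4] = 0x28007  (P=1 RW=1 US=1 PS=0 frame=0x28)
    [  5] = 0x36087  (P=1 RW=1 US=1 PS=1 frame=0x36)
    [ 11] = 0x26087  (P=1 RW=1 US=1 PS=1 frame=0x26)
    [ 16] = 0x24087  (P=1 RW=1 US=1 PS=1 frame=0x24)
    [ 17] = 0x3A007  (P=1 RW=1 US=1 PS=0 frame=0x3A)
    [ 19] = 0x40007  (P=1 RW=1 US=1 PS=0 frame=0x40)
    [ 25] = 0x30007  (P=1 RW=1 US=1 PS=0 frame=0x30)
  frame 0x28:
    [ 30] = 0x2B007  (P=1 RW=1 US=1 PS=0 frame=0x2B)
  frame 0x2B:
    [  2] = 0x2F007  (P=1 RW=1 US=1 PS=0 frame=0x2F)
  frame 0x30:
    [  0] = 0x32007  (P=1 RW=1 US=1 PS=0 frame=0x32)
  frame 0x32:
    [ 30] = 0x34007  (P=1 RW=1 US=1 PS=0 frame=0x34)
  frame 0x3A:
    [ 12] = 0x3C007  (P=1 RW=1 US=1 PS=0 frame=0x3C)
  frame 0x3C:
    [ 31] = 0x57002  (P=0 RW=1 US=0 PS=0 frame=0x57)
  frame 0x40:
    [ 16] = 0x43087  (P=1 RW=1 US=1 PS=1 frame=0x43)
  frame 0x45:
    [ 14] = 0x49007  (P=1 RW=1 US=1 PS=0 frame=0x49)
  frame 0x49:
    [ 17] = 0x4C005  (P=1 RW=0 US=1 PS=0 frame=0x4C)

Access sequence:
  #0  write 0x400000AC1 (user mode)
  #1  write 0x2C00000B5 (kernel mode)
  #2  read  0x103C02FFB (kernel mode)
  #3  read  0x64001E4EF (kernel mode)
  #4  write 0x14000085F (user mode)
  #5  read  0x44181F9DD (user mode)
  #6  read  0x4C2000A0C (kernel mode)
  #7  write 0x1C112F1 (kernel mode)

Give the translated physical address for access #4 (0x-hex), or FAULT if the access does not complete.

Walk each access:
#0 VA=0x400000AC1 (w,user):
  L0 @0x20[16] → 0x24087  P=1,RW=1,US=1,PS=1
  ⇒ phys 0x24AC1 (huge @L0)  [1 reads]
#1 VA=0x2C00000B5 (w,kernel):
  L0 @0x20[11] → 0x26087  P=1,RW=1,US=1,PS=1
  ⇒ phys 0x260B5 (huge @L0)  [1 reads]
#2 VA=0x103C02FFB (r,kernel):
  L0 @0x20[4] → 0x28007  P=1,RW=1,US=1,PS=0
  L1 @0x28[30] → 0x2B007  P=1,RW=1,US=1,PS=0
  L2 @0x2B[2] → 0x2F007  P=1,RW=1,US=1,PS=0
  ⇒ phys 0x2FFFB  [3 reads]
#3 VA=0x64001E4EF (r,kernel):
  L0 @0x20[25] → 0x30007  P=1,RW=1,US=1,PS=0
  L1 @0x30[0] → 0x32007  P=1,RW=1,US=1,PS=0
  L2 @0x32[30] → 0x34007  P=1,RW=1,US=1,PS=0
  ⇒ phys 0x344EF  [3 reads]
#4 VA=0x14000085F (w,user):
  L0 @0x20[5] → 0x36087  P=1,RW=1,US=1,PS=1
  ⇒ phys 0x3685F (huge @L0)  [1 reads]
#5 VA=0x44181F9DD (r,user):
  L0 @0x20[17] → 0x3A007  P=1,RW=1,US=1,PS=0
  L1 @0x3A[12] → 0x3C007  P=1,RW=1,US=1,PS=0
  L2 @0x3C[31] → 0x57002  P=0,RW=1,US=0,PS=0
  → PAGE_NOT_PRESENT  (3 entries read)
#6 VA=0x4C2000A0C (r,kernel):
  L0 @0x20[19] → 0x40007  P=1,RW=1,US=1,PS=0
  L1 @0x40[16] → 0x43087  P=1,RW=1,US=1,PS=1
  ⇒ phys 0x43A0C (huge @L1)  [2 reads]
#7 VA=0x1C112F1 (w,kernel):
  L0 @0x20[0] → 0x45007  P=1,RW=1,US=1,PS=0
  L1 @0x45[14] → 0x49007  P=1,RW=1,US=1,PS=0
  L2 @0x49[17] → 0x4C005  P=1,RW=0,US=1,PS=0
  → PROTECTION_VIOLATION  (3 entries read)

Access #4 PA: 0x3685F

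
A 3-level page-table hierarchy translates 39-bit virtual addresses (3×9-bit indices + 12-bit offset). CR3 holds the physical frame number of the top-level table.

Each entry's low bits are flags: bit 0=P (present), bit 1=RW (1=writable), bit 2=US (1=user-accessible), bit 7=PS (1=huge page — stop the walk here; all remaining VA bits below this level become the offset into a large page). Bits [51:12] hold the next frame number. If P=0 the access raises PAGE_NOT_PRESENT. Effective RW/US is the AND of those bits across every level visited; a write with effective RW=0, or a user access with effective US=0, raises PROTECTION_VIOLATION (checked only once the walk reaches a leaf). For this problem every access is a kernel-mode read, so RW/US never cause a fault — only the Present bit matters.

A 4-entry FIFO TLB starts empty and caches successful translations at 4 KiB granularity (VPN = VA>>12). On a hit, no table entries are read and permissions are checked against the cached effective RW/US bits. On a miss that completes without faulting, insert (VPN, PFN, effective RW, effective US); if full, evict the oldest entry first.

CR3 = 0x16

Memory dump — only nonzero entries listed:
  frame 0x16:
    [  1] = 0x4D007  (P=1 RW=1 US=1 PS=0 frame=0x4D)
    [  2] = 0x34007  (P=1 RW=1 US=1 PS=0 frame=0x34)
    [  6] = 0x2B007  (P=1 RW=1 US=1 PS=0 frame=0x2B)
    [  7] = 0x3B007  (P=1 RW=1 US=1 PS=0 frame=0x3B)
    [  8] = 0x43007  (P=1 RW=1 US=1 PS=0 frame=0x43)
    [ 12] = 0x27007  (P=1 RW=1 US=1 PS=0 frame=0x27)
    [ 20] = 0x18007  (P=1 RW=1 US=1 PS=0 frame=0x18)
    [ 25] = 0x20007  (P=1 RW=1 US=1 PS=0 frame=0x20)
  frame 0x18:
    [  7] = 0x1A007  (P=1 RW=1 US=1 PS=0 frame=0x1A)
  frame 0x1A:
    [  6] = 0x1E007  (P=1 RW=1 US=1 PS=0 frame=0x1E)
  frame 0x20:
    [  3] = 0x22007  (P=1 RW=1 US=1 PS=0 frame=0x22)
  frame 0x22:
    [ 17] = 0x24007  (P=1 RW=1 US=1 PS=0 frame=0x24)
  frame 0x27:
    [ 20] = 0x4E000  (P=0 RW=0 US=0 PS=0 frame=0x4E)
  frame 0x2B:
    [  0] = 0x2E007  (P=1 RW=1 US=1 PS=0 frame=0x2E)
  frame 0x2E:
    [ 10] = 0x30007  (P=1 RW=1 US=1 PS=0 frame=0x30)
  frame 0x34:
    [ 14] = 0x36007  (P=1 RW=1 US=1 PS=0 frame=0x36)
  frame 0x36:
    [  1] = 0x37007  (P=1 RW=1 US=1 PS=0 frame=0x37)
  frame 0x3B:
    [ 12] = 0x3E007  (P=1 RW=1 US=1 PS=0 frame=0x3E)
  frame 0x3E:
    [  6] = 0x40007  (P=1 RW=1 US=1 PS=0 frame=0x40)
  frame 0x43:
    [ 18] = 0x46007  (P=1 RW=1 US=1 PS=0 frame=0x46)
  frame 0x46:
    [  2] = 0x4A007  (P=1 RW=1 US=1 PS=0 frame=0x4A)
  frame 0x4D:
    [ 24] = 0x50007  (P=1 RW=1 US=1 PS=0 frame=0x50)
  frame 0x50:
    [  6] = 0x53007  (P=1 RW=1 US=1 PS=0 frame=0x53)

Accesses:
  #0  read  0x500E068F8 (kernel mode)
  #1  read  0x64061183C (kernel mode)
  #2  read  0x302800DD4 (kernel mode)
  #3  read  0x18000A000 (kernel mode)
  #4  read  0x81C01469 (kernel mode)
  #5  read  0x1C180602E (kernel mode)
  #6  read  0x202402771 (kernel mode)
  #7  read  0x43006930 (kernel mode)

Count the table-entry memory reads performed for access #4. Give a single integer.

Walk each access:
#0 VA=0x500E068F8 (r,kernel):
  lvl0: tbl 0x16, slot 20 ⇒ 0x18007 (P1/RW1/US1/PS0)
  lvl1: tbl 0x18, slot 7 ⇒ 0x1A007 (P1/RW1/US1/PS0)
  lvl2: tbl 0x1A, slot 6 ⇒ 0x1E007 (P1/RW1/US1/PS0)
  ✓ 0x1E8F8  — 3 lookups
#1 VA=0x64061183C (r,kernel):
  lvl0: tbl 0x16, slot 25 ⇒ 0x20007 (P1/RW1/US1/PS0)
  lvl1: tbl 0x20, slot 3 ⇒ 0x22007 (P1/RW1/US1/PS0)
  lvl2: tbl 0x22, slot 17 ⇒ 0x24007 (P1/RW1/US1/PS0)
  ✓ 0x2483C  — 3 lookups
#2 VA=0x302800DD4 (r,kernel):
  lvl0: tbl 0x16, slot 12 ⇒ 0x27007 (P1/RW1/US1/PS0)
  lvl1: tbl 0x27, slot 20 ⇒ 0x4E000 (P0/RW0/US0/PS0)
  ✗ PAGE_NOT_PRESENT  [2 reads]
#3 VA=0x18000A000 (r,kernel):
  lvl0: tbl 0x16, slot 6 ⇒ 0x2B007 (P1/RW1/US1/PS0)
  lvl1: tbl 0x2B, slot 0 ⇒ 0x2E007 (P1/RW1/US1/PS0)
  lvl2: tbl 0x2E, slot 10 ⇒ 0x30007 (P1/RW1/US1/PS0)
  ✓ 0x30000  — 3 lookups
#4 VA=0x81C01469 (r,kernel):
  lvl0: tbl 0x16, slot 2 ⇒ 0x34007 (P1/RW1/US1/PS0)
  lvl1: tbl 0x34, slot 14 ⇒ 0x36007 (P1/RW1/US1/PS0)
  lvl2: tbl 0x36, slot 1 ⇒ 0x37007 (P1/RW1/US1/PS0)
  ✓ 0x37469  — 3 lookups
#5 VA=0x1C180602E (r,kernel):
  lvl0: tbl 0x16, slot 7 ⇒ 0x3B007 (P1/RW1/US1/PS0)
  lvl1: tbl 0x3B, slot 12 ⇒ 0x3E007 (P1/RW1/US1/PS0)
  lvl2: tbl 0x3E, slot 6 ⇒ 0x40007 (P1/RW1/US1/PS0)
  ✓ 0x4002E  — 3 lookups
#6 VA=0x202402771 (r,kernel):
  lvl0: tbl 0x16, slot 8 ⇒ 0x43007 (P1/RW1/US1/PS0)
  lvl1: tbl 0x43, slot 18 ⇒ 0x46007 (P1/RW1/US1/PS0)
  lvl2: tbl 0x46, slot 2 ⇒ 0x4A007 (P1/RW1/US1/PS0)
  ✓ 0x4A771  — 3 lookups
#7 VA=0x43006930 (r,kernel):
  lvl0: tbl 0x16, slot 1 ⇒ 0x4D007 (P1/RW1/US1/PS0)
  lvl1: tbl 0x4D, slot 24 ⇒ 0x50007 (P1/RW1/US1/PS0)
  lvl2: tbl 0x50, slot 6 ⇒ 0x53007 (P1/RW1/US1/PS0)
  ✓ 0x53930  — 3 lookups

Entries read for #4: 3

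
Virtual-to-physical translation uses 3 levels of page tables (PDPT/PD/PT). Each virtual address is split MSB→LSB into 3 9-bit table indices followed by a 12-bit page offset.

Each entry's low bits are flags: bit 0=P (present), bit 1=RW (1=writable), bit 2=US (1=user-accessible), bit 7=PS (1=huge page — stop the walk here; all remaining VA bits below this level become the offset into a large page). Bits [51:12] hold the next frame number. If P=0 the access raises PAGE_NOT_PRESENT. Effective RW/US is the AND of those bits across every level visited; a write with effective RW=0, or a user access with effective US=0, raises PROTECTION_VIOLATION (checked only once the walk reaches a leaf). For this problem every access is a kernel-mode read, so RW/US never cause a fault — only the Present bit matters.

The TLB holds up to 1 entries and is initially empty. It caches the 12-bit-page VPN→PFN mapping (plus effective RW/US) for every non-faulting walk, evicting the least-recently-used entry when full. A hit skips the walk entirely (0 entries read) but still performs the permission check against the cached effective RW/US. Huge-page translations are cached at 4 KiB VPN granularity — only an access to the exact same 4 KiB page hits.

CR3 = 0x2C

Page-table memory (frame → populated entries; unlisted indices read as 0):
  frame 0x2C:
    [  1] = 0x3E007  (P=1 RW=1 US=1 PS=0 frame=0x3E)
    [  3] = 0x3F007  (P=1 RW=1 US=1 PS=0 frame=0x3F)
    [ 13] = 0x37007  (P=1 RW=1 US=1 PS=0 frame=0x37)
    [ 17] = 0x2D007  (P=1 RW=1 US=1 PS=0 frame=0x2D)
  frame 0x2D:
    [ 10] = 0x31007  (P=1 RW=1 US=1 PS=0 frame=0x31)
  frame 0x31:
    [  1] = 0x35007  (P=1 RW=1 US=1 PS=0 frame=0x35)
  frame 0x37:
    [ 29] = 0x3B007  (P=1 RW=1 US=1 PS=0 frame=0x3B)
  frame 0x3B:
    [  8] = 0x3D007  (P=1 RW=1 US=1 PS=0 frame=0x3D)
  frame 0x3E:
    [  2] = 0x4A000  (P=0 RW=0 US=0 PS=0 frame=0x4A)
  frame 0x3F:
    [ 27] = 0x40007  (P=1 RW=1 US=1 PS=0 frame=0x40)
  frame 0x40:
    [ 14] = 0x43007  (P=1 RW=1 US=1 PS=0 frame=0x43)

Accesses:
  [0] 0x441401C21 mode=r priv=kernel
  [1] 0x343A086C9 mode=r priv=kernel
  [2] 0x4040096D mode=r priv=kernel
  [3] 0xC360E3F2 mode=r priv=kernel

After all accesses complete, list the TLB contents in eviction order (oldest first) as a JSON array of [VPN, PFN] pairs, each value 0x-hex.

Trace:
#0 VA=0x441401C21 (r,kernel):
  [0] read 0x2C idx=17: raw=0x2D007 flags P=1 W=1 U=1 S=0
  [1] read 0x2D idx=10: raw=0x31007 flags P=1 W=1 U=1 S=0
  [2] read 0x31 idx=1: raw=0x35007 flags P=1 W=1 U=1 S=0
  ✓ 0x35C21  — 3 lookups
#1 VA=0x343A086C9 (r,kernel):
  [0] read 0x2C idx=13: raw=0x37007 flags P=1 W=1 U=1 S=0
  [1] read 0x37 idx=29: raw=0x3B007 flags P=1 W=1 U=1 S=0
  [2] read 0x3B idx=8: raw=0x3D007 flags P=1 W=1 U=1 S=0
  ✓ 0x3D6C9  — 3 lookups
#2 VA=0x4040096D (r,kernel):
  [0] read 0x2C idx=1: raw=0x3E007 flags P=1 W=1 U=1 S=0
  [1] read 0x3E idx=2: raw=0x4A000 flags P=0 W=0 U=0 S=0
  → PAGE_NOT_PRESENT  (2 entries read)
#3 VA=0xC360E3F2 (r,kernel):
  [0] read 0x2C idx=3: raw=0x3F007 flags P=1 W=1 U=1 S=0
  [1] read 0x3F idx=27: raw=0x40007 flags P=1 W=1 U=1 S=0
  [2] read 0x40 idx=14: raw=0x43007 flags P=1 W=1 U=1 S=0
  ✓ 0x433F2  — 3 lookups

TLB: [["0xC360E", "0x43"]]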